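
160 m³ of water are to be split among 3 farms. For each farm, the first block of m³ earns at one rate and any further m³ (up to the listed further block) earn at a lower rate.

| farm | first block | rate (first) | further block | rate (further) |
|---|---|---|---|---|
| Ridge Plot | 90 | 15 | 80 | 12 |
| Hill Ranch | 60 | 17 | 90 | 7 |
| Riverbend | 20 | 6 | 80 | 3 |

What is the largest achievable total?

Rank every tier by rate: Hill Ranch/T1 17 > Ridge Plot/T1 15 > Ridge Plot/T2 12 > Hill Ranch/T2 7 > Riverbend/T1 6 > Riverbend/T2 3.
Fill Hill Ranch T1 block (60 at 17) ; 100 left.
Ridge Plot/T1 (15): +90 ; 10 left.
Ridge Plot T2 at 12: only 10 left, fill 10.
Total = 17×60 + 15×90 + 12×10 = 2490.

2490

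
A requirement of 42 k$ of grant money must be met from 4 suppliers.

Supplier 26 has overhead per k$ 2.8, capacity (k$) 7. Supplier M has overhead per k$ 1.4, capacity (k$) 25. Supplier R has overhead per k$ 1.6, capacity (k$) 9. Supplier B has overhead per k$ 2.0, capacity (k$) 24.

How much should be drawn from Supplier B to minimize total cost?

8

Fill from the cheapest supplier first.
Supplier M at 1.4: take all 25 k$ — 17 still needed.
Supplier R at 1.6: take all 9 k$ — 8 still needed.
Supplier B at 2.0: take 8 of its 24 — requirement met.
Supplier 26: unused.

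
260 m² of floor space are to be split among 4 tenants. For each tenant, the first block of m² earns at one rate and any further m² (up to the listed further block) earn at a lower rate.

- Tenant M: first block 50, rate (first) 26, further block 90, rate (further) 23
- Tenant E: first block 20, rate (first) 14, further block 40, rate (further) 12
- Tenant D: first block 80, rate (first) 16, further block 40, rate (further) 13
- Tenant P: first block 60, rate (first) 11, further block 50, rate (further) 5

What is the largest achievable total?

Order all 8 blocks by rate: Tenant M/first 26 > Tenant M/second 23 > Tenant D/first 16 > Tenant E/first 14 > Tenant D/second 13 > Tenant E/second 12 > Tenant P/first 11 > Tenant P/second 5.
Tenant M/first (26): +50 → 210 left.
Tenant M/second (23): +90 → 120 left.
Tenant D/first (16): +80 → 40 left.
Fill Tenant E first block (20 at 14) → 20 left.
20 remain; put them into Tenant D second at 13.
Total = 26×50 + 23×90 + 16×80 + 14×20 + 13×20 = 5190.

5190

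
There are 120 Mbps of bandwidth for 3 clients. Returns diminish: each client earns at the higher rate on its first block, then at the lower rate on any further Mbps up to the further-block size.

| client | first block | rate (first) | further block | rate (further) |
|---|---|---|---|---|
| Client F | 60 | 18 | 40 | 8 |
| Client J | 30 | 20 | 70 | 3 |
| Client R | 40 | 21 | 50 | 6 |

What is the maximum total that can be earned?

2340

Rank every tier by rate: Client R/tier1 21 > Client J/tier1 20 > Client F/tier1 18 > Client F/tier2 8 > Client R/tier2 6 > Client J/tier2 3.
Client R tier1 at 21: fill all 40 ; 80 left.
Client J tier1 at 20: fill all 30 ; 50 left.
50 remain; put them into Client F tier1 at 18.
Total = 21×40 + 20×30 + 18×50 = 2340.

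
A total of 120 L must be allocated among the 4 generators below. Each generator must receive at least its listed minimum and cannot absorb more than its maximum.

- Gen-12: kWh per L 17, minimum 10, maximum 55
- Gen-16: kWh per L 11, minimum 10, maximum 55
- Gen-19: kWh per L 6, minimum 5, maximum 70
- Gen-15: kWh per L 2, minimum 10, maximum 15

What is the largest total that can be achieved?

1535

Meeting every minimum uses 10+10+5+10 = 35 L, leaving 85.
Order the generators by kWh per L: Gen-12 17 > Gen-16 11 > Gen-19 6 > Gen-15 2.
Gen-12 takes 45 more to reach its cap of 55 — 40 left.
Only 40 left; Gen-16 takes them to reach 50.
Total = 17×55 + 11×50 + 6×5 + 2×10 = 1535.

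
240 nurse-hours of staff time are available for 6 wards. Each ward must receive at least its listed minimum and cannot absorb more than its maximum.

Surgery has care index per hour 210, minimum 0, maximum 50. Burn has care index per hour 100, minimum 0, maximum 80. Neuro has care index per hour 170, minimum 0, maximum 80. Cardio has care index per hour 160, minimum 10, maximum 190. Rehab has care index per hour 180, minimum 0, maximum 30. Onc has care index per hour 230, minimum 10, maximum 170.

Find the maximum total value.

53000

Meeting every minimum uses 0+0+0+10+0+10 = 20 nurse-hours, leaving 220.
Rank by care index per hour: Onc 230 > Surgery 210 > Rehab 180 > Neuro 170 > Cardio 160 > Burn 100.
Onc: +160 to 170 (cap) ; 60 left.
Give Surgery 50 more to hit its cap of 50 ; 10 left.
Rehab: +10 (room for 30) → 10. Pool exhausted.
Total = 210×50 + 160×10 + 180×10 + 230×170 = 53000.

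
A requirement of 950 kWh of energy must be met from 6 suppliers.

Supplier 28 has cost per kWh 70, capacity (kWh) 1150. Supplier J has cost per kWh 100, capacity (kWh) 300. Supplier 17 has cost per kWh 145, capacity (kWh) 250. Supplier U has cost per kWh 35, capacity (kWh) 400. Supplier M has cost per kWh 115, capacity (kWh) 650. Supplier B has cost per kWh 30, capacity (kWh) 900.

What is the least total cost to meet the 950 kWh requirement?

Use suppliers in increasing cost order.
Supplier B (30): use full 900 ; 50 kWh to go.
Supplier U (35): take the remaining 50 ; done.
Supplier 28, Supplier J, Supplier M, Supplier 17: unused.
Cost = 900×30 + 50×35 = 28750.

28750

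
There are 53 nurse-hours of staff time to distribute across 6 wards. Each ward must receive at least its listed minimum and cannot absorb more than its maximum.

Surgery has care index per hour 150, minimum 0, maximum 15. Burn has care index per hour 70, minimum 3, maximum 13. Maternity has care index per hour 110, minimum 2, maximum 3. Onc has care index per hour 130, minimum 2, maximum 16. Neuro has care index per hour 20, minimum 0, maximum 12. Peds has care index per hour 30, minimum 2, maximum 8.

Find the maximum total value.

5750

Meeting every minimum uses 0+3+2+2+0+2 = 9 nurse-hours, leaving 44.
Highest care index per hour first: Surgery 150 > Onc 130 > Maternity 110 > Burn 70 > Peds 30 > Neuro 20.
Surgery: +15 to 15 (cap) — 29 left.
Give Onc 14 more to hit its cap of 16 — 15 left.
Give Maternity 1 more to hit its cap of 3 — 14 left.
Burn takes 10 more to reach its cap of 13 — 4 left.
Peds: +4 (room for 6) → 6. Pool exhausted.
Total = 150×15 + 70×13 + 110×3 + 130×16 + 30×6 = 5750.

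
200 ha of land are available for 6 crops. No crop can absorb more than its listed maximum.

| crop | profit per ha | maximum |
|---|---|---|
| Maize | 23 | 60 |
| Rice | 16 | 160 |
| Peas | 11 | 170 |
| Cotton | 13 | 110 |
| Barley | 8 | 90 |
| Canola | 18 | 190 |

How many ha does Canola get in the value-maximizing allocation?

140

Highest profit per ha first: Maize 23 > Canola 18 > Rice 16 > Cotton 13 > Peas 11 > Barley 8.
Maize: +60 to 60 (cap) → 140 left.
Canola has room for 190 but only 140 remain, so it gets 140.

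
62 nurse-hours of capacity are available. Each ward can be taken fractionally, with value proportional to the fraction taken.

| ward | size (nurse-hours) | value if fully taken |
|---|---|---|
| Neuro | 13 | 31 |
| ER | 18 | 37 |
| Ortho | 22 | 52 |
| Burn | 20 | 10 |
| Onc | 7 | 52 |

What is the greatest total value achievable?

173

Sort by value density: Onc 52/7≈7.43, Neuro 31/13≈2.38, Ortho 52/22≈2.36, ER 37/18≈2.06, Burn 10/20≈0.5.
Take all of Onc (7 nurse-hours, value 52) ; 55 nurse-hours left.
All 13 nurse-hours of Neuro fit (value 31) ; 42 remain.
All 22 nurse-hours of Ortho fit (value 52) ; 20 remain.
Take all of ER (18 nurse-hours, value 37) ; 2 nurse-hours left.
2 nurse-hours left: a 2/20 share of Burn gives 10×2/20 = 1.
Total value = 173.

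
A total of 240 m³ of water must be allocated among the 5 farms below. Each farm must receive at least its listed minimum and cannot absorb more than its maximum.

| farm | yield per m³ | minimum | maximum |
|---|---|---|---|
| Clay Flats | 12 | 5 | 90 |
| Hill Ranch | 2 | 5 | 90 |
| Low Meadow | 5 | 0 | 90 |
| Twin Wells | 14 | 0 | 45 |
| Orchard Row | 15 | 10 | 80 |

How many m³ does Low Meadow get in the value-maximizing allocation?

20

Meeting every minimum uses 5+5+0+0+10 = 20 m³, leaving 220.
Order the farms by yield per m³: Orchard Row 15 > Twin Wells 14 > Clay Flats 12 > Low Meadow 5 > Hill Ranch 2.
Orchard Row: +70 to 80 (cap) → 150 left.
Give Twin Wells 45 more to hit its cap of 45 → 105 left.
Clay Flats: +85 to 90 (cap) → 20 left.
Only 20 left; Low Meadow takes them to reach 20.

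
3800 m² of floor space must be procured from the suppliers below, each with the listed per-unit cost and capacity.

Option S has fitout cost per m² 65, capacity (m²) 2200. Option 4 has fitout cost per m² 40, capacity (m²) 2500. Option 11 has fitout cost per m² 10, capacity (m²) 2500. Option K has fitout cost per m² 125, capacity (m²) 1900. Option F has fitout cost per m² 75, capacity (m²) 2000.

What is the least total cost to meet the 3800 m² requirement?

Use suppliers in increasing cost order.
Option 11 at 10: take all 2500 m² ; 1300 still needed.
Option 4 at 40: take 1300 of its 2500 ; requirement met.
Option S, Option F, Option K: unused.
Cost = 2500×10 + 1300×40 = 77000.

77000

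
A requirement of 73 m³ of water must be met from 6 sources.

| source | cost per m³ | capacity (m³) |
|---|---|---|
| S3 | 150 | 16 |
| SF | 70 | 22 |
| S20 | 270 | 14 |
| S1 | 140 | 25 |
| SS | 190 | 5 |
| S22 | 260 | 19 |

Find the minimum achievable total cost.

9690

Fill from the cheapest source first.
SF (70): use full 22 ; 51 m³ to go.
S1 at 140: take all 25 m³ ; 26 still needed.
S3 (150): use full 16 ; 10 m³ to go.
SS at 190: take all 5 m³ ; 5 still needed.
Take 5 from S22 at 260 to finish.
S20: unused.
Cost = 22×70 + 25×140 + 16×150 + 5×190 + 5×260 = 9690.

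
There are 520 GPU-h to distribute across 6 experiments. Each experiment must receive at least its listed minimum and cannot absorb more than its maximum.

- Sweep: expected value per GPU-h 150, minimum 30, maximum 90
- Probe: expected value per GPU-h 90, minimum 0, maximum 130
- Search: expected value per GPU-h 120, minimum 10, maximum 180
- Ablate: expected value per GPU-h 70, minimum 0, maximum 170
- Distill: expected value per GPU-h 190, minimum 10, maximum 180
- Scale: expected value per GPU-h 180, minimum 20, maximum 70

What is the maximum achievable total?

Meeting every minimum uses 30+0+10+0+10+20 = 70 GPU-h, leaving 450.
Rank by expected value per GPU-h: Distill 190 > Scale 180 > Sweep 150 > Search 120 > Probe 90 > Ablate 70.
Distill: +170 to 180 (cap) → 280 left.
Scale takes 50 more to reach its cap of 70 → 230 left.
Sweep takes 60 more to reach its cap of 90 → 170 left.
Search: +170 to 180 (cap) → 0 left.
Total = 150×90 + 120×180 + 190×180 + 180×70 = 81900.

81900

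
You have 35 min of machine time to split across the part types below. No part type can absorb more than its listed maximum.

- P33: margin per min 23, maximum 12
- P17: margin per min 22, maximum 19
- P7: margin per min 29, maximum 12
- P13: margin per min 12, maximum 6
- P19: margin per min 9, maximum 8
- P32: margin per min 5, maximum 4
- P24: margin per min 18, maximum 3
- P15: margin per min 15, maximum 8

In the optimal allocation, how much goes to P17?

Rank by margin per min: P7 29 > P33 23 > P17 22 > P24 18 > P15 15 > P13 12 > P19 9 > P32 5.
Give P7 12 to hit its cap of 12 ; 23 left.
Give P33 12 to hit its cap of 12 ; 11 left.
P17: +11 (room for 19) → 11. Pool exhausted.

11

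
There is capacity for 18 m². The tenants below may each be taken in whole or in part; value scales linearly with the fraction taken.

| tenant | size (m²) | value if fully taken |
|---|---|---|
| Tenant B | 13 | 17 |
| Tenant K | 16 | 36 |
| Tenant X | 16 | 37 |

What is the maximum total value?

Sort by value density: Tenant X 37/16≈2.31, Tenant K 36/16≈2.25, Tenant B 17/13≈1.31.
Tenant X: take in full, 16 m² for value 37 — 2 left.
2 m² left: a 2/16 share of Tenant K gives 36×2/16 = 4.5.
Total value = 41.5.

41.5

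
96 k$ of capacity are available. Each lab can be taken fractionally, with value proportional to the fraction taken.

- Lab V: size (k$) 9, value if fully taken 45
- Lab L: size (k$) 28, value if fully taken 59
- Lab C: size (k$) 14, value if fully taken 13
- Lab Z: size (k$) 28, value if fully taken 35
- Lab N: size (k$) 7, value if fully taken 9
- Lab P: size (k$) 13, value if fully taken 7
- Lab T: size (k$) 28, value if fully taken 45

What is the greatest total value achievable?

Best value per unit of size first: Lab V 45/9≈5, Lab L 59/28≈2.11, Lab T 45/28≈1.61, Lab N 9/7≈1.29, Lab Z 35/28≈1.25, Lab C 13/14≈0.929, Lab P 7/13≈0.538.
All 9 k$ of Lab V fit (value 45) ; 87 remain.
Lab L: take in full, 28 k$ for value 59 ; 59 left.
Lab T: take in full, 28 k$ for value 45 ; 31 left.
Lab N: take in full, 7 k$ for value 9 ; 24 left.
Only 24 k$ remain; take 24/28 of Lab Z for value 35×24/28 = 30.
Total value = 188.

188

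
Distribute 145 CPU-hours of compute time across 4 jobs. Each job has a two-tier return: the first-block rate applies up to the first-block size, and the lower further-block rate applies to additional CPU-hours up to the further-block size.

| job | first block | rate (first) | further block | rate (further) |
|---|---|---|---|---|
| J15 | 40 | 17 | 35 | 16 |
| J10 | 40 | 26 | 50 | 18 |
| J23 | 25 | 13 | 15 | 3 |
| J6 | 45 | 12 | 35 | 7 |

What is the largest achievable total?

2860

Rank every tier by rate: J10/first 26 > J10/second 18 > J15/first 17 > J15/second 16 > J23/first 13 > J6/first 12 > J6/second 7 > J23/second 3.
J10 first at 26: fill all 40 → 105 left.
J10/second (18): +50 → 55 left.
J15 first at 17: fill all 40 → 15 left.
J15 second at 16: only 15 left, fill 15.
Total = 26×40 + 18×50 + 17×40 + 16×15 = 2860.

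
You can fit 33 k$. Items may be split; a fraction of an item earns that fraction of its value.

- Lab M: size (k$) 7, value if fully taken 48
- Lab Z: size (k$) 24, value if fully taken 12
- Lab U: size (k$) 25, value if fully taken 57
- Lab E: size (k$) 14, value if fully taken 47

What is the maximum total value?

122.36

Best value per unit of size first: Lab M 48/7≈6.86, Lab E 47/14≈3.36, Lab U 57/25≈2.28, Lab Z 12/24≈0.5.
All 7 k$ of Lab M fit (value 48) → 26 remain.
Lab E: take in full, 14 k$ for value 47 → 12 left.
Only 12 k$ remain; take 12/25 of Lab U for value 57×12/25 = 27.36.
Total value = 122.36.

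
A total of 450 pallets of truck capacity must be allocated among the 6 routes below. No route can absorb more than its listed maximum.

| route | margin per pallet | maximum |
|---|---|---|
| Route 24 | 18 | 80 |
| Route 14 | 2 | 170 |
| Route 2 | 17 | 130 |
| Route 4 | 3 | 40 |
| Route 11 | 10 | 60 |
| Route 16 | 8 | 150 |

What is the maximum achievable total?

Highest margin per pallet first: Route 24 18 > Route 2 17 > Route 11 10 > Route 16 8 > Route 4 3 > Route 14 2.
Route 24: +80 to 80 (cap) — 370 left.
Give Route 2 130 to hit its cap of 130 — 240 left.
Route 11 takes 60 to reach its cap of 60 — 180 left.
Route 16: +150 to 150 (cap) — 30 left.
Route 4 has room for 40 but only 30 remain, so it gets 30.
Total = 18×80 + 17×130 + 3×30 + 10×60 + 8×150 = 5540.

5540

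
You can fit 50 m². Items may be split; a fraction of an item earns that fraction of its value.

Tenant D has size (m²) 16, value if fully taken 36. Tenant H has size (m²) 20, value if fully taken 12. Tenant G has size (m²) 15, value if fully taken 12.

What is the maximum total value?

59.4

Rank by value-to-size ratio: Tenant D 36/16≈2.25, Tenant G 12/15≈0.8, Tenant H 12/20≈0.6.
All 16 m² of Tenant D fit (value 36) — 34 remain.
Take all of Tenant G (15 m², value 12) — 19 m² left.
Fill the last 19 m² with part of Tenant H: 19/20 of it earns 11.4.
Total value = 59.4.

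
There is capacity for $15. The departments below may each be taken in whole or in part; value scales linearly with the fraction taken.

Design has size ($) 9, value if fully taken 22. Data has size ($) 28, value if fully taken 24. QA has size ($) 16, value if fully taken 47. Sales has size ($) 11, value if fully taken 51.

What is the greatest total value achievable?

62.75

Sort by value density: Sales 51/11≈4.64, QA 47/16≈2.94, Design 22/9≈2.44, Data 24/28≈0.857.
All 11 $ of Sales fit (value 51) ; 4 remain.
4 $ left: a 4/16 share of QA gives 47×4/16 = 11.75.
Total value = 62.75.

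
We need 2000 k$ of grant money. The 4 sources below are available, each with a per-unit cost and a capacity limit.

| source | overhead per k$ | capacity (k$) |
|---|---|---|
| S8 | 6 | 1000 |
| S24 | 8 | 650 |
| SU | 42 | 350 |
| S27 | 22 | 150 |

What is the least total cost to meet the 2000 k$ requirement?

22900

Cheapest first:
S8 at 6: take all 1000 k$ ; 1000 still needed.
Take 650 from S24 at 8 ; need 350 more.
S27 at 22: take all 150 k$ ; 200 still needed.
SU (42): take the remaining 200 ; done.
Cost = 1000×6 + 650×8 + 150×22 + 200×42 = 22900.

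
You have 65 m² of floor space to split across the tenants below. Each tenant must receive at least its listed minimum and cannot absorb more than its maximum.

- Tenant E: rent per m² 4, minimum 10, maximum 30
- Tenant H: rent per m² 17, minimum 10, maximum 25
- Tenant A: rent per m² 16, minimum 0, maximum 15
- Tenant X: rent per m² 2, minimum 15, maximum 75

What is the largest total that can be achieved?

735

Meeting every minimum uses 10+10+0+15 = 35 m², leaving 30.
Highest rent per m² first: Tenant H 17 > Tenant A 16 > Tenant E 4 > Tenant X 2.
Give Tenant H 15 more to hit its cap of 25 ; 15 left.
Tenant A: +15 to 15 (cap) ; 0 left.
Total = 4×10 + 17×25 + 16×15 + 2×15 = 735.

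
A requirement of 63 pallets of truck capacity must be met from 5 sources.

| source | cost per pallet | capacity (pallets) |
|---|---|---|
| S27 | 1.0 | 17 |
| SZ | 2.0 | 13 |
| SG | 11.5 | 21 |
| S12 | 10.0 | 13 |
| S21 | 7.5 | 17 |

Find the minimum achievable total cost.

Fill from the cheapest source first.
S27 (1.0): use full 17 → 46 pallets to go.
SZ (2.0): use full 13 → 33 pallets to go.
S21 at 7.5: take all 17 pallets → 16 still needed.
S12 at 10.0: take all 13 pallets → 3 still needed.
SG at 11.5: take 3 of its 21 → requirement met.
Cost = 17×1.0 + 13×2.0 + 17×7.5 + 13×10.0 + 3×11.5 = 335.

335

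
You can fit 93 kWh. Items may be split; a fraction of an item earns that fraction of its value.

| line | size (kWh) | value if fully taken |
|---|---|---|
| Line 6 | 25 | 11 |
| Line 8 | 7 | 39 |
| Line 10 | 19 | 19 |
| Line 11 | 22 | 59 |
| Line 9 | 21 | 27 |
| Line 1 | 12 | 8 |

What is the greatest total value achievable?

Rank by value-to-size ratio: Line 8 39/7≈5.57, Line 11 59/22≈2.68, Line 9 27/21≈1.29, Line 10 19/19≈1, Line 1 8/12≈0.667, Line 6 11/25≈0.44.
Take all of Line 8 (7 kWh, value 39) → 86 kWh left.
Take all of Line 11 (22 kWh, value 59) → 64 kWh left.
Line 9: take in full, 21 kWh for value 27 → 43 left.
Take all of Line 10 (19 kWh, value 19) → 24 kWh left.
Line 1: take in full, 12 kWh for value 8 → 12 left.
Only 12 kWh remain; take 12/25 of Line 6 for value 11×12/25 = 5.28.
Total value = 157.28.

157.28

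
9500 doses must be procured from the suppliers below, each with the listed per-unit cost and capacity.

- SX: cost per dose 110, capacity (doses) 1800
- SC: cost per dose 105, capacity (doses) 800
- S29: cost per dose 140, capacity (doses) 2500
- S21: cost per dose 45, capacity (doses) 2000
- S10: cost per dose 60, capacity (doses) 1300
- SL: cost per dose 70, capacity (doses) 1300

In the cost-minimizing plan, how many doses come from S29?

2300

Cheapest first:
Take 2000 from S21 at 45 ; need 7500 more.
S10 at 60: take all 1300 doses ; 6200 still needed.
SL at 70: take all 1300 doses ; 4900 still needed.
Take 800 from SC at 105 ; need 4100 more.
SX at 110: take all 1800 doses ; 2300 still needed.
S29 at 140: take 2300 of its 2500 ; requirement met.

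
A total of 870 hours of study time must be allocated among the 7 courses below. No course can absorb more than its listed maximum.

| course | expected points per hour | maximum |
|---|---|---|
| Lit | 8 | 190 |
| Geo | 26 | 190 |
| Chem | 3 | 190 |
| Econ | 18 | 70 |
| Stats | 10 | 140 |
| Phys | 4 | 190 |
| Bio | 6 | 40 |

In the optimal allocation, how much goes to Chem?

50

Highest expected points per hour first: Geo 26 > Econ 18 > Stats 10 > Lit 8 > Bio 6 > Phys 4 > Chem 3.
Geo takes 190 to reach its cap of 190 ; 680 left.
Give Econ 70 to hit its cap of 70 ; 610 left.
Give Stats 140 to hit its cap of 140 ; 470 left.
Lit: +190 to 190 (cap) ; 280 left.
Bio takes 40 to reach its cap of 40 ; 240 left.
Give Phys 190 to hit its cap of 190 ; 50 left.
Chem: +50 (room for 190) → 50. Pool exhausted.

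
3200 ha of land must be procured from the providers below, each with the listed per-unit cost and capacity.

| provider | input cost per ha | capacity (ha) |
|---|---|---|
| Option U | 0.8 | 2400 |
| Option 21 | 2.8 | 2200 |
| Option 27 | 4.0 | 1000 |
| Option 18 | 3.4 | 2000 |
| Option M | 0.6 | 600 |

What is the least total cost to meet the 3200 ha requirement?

2840

Use providers in increasing cost order.
Take 600 from Option M at 0.6 — need 2600 more.
Option U at 0.8: take all 2400 ha — 200 still needed.
Take 200 from Option 21 at 2.8 to finish.
Option 18, Option 27: unused.
Cost = 600×0.6 + 2400×0.8 + 200×2.8 = 2840.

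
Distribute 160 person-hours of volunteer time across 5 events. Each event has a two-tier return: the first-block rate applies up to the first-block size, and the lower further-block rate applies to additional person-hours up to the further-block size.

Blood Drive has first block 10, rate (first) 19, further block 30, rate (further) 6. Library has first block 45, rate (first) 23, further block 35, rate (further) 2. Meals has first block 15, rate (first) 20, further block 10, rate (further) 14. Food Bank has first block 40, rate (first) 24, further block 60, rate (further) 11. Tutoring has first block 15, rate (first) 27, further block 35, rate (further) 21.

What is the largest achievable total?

3625

Rank every tier by rate: Tutoring/tier1 27 > Food Bank/tier1 24 > Library/tier1 23 > Tutoring/tier2 21 > Meals/tier1 20 > Blood Drive/tier1 19 > Meals/tier2 14 > Food Bank/tier2 11 > Blood Drive/tier2 6 > Library/tier2 2.
Tutoring/tier1 (27): +15 ; 145 left.
Food Bank tier1 at 24: fill all 40 ; 105 left.
Fill Library tier1 block (45 at 23) ; 60 left.
Tutoring/tier2 (21): +35 ; 25 left.
Meals tier1 at 20: fill all 15 ; 10 left.
Blood Drive/tier1 (19): +10 ; 0 left.
Total = 27×15 + 24×40 + 23×45 + 21×35 + 20×15 + 19×10 = 3625.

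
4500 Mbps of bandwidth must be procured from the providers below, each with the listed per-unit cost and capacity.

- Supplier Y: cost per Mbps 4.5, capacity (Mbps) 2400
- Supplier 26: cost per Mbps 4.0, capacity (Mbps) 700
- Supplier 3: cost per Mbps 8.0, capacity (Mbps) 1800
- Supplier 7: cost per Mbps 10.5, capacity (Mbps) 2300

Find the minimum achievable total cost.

Fill from the cheapest provider first.
Supplier 26 (4.0): use full 700 ; 3800 Mbps to go.
Take 2400 from Supplier Y at 4.5 ; need 1400 more.
Supplier 3 at 8.0: take 1400 of its 1800 ; requirement met.
Supplier 7: unused.
Cost = 700×4.0 + 2400×4.5 + 1400×8.0 = 24800.

24800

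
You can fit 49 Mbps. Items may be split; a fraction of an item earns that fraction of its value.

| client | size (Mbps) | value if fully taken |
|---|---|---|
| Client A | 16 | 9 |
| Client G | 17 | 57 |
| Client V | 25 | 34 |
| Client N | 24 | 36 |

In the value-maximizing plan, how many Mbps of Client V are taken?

8

Rank by value-to-size ratio: Client G 57/17≈3.35, Client N 36/24≈1.5, Client V 34/25≈1.36, Client A 9/16≈0.562.
Take all of Client G (17 Mbps, value 57) → 32 Mbps left.
Take all of Client N (24 Mbps, value 36) → 8 Mbps left.
8 Mbps left: a 8/25 share of Client V gives 34×8/25 = 10.88.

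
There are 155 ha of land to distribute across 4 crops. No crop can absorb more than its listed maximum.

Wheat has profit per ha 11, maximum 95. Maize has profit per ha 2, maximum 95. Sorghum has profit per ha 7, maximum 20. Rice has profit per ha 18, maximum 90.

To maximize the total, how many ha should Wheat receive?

Rank by profit per ha: Rice 18 > Wheat 11 > Sorghum 7 > Maize 2.
Rice takes 90 to reach its cap of 90 → 65 left.
Wheat: +65 (room for 95) → 65. Pool exhausted.

65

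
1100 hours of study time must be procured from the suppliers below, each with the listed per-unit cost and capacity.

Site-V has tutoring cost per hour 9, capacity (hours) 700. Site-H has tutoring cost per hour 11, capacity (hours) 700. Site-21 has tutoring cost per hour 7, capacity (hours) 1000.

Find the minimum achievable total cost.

Use suppliers in increasing cost order.
Take 1000 from Site-21 at 7 ; need 100 more.
Site-V (9): take the remaining 100 ; done.
Site-H: unused.
Cost = 1000×7 + 100×9 = 7900.

7900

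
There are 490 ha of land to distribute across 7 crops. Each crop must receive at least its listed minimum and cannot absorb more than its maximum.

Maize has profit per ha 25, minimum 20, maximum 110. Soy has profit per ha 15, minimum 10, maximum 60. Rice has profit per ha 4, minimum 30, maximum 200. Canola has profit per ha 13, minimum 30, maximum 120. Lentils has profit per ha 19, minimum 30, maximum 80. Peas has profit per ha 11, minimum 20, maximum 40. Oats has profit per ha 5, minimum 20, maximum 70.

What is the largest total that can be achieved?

7540

Meeting every minimum uses 20+10+30+30+30+20+20 = 160 ha, leaving 330.
Highest profit per ha first: Maize 25 > Lentils 19 > Soy 15 > Canola 13 > Peas 11 > Oats 5 > Rice 4.
Give Maize 90 more to hit its cap of 110 → 240 left.
Lentils: +50 to 80 (cap) → 190 left.
Soy takes 50 more to reach its cap of 60 → 140 left.
Canola takes 90 more to reach its cap of 120 → 50 left.
Peas: +20 to 40 (cap) → 30 left.
Oats: +30 (room for 50) → 50. Pool exhausted.
Total = 25×110 + 15×60 + 4×30 + 13×120 + 19×80 + 11×40 + 5×50 = 7540.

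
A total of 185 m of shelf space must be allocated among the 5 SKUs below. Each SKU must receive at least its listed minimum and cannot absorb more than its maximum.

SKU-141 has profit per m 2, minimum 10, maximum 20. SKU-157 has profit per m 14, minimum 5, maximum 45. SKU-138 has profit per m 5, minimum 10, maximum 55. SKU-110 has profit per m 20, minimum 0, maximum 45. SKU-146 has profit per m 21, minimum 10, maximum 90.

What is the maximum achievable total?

Meeting every minimum uses 10+5+10+0+10 = 35 m, leaving 150.
Rank by profit per m: SKU-146 21 > SKU-110 20 > SKU-157 14 > SKU-138 5 > SKU-141 2.
Give SKU-146 80 more to hit its cap of 90 → 70 left.
SKU-110 takes 45 more to reach its cap of 45 → 25 left.
Only 25 left; SKU-157 takes them to reach 30.
Total = 2×10 + 14×30 + 5×10 + 20×45 + 21×90 = 3280.

3280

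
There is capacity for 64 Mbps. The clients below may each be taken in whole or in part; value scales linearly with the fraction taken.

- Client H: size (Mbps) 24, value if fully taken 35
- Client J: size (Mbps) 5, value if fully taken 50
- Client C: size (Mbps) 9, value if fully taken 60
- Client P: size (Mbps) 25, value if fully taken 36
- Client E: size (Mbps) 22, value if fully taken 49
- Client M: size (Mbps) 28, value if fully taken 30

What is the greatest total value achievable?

199.76

Best value per unit of size first: Client J 50/5≈10, Client C 60/9≈6.67, Client E 49/22≈2.23, Client H 35/24≈1.46, Client P 36/25≈1.44, Client M 30/28≈1.07.
All 5 Mbps of Client J fit (value 50) ; 59 remain.
Take all of Client C (9 Mbps, value 60) ; 50 Mbps left.
Client E: take in full, 22 Mbps for value 49 ; 28 left.
Take all of Client H (24 Mbps, value 35) ; 4 Mbps left.
Only 4 Mbps remain; take 4/25 of Client P for value 36×4/25 = 5.76.
Total value = 199.76.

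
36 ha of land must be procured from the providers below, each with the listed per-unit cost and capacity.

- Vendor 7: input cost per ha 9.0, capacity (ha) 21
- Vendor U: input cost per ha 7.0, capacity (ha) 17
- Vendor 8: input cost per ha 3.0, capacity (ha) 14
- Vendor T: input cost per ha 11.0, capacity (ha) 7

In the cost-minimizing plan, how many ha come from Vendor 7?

5

Use providers in increasing cost order.
Vendor 8 (3.0): use full 14 ; 22 ha to go.
Vendor U at 7.0: take all 17 ha ; 5 still needed.
Vendor 7 at 9.0: take 5 of its 21 ; requirement met.
Vendor T: unused.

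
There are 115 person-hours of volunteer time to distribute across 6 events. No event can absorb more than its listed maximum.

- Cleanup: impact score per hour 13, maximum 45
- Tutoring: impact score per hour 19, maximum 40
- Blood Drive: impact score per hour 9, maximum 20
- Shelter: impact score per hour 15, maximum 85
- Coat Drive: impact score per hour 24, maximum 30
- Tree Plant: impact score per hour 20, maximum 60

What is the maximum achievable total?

2395

Highest impact score per hour first: Coat Drive 24 > Tree Plant 20 > Tutoring 19 > Shelter 15 > Cleanup 13 > Blood Drive 9.
Give Coat Drive 30 to hit its cap of 30 → 85 left.
Give Tree Plant 60 to hit its cap of 60 → 25 left.
Tutoring: +25 (room for 40) → 25. Pool exhausted.
Total = 19×25 + 24×30 + 20×60 = 2395.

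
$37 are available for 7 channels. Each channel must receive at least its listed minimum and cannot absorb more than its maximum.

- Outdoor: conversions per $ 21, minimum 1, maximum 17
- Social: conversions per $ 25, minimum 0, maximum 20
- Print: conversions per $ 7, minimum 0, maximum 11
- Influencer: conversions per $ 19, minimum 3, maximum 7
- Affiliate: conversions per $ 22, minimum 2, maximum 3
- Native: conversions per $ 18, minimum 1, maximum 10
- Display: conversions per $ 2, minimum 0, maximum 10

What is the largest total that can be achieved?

851

Meeting every minimum uses 1+0+0+3+2+1+0 = 7 $, leaving 30.
Order the channels by conversions per $: Social 25 > Affiliate 22 > Outdoor 21 > Influencer 19 > Native 18 > Print 7 > Display 2.
Social takes 20 more to reach its cap of 20 ; 10 left.
Affiliate takes 1 more to reach its cap of 3 ; 9 left.
Only 9 left; Outdoor takes them to reach 10.
Total = 21×10 + 25×20 + 19×3 + 22×3 + 18×1 = 851.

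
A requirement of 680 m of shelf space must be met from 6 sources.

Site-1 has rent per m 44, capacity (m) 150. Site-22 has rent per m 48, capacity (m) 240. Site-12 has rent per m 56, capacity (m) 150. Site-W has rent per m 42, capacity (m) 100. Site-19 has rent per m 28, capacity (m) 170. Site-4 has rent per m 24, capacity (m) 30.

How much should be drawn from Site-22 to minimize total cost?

230

Fill from the cheapest source first.
Site-4 (24): use full 30 ; 650 m to go.
Take 170 from Site-19 at 28 ; need 480 more.
Site-W (42): use full 100 ; 380 m to go.
Site-1 (44): use full 150 ; 230 m to go.
Take 230 from Site-22 at 48 to finish.
Site-12: unused.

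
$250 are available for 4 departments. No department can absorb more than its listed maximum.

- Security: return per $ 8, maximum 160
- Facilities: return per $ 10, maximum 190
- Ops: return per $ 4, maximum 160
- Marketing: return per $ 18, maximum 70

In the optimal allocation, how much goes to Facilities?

Rank by return per $: Marketing 18 > Facilities 10 > Security 8 > Ops 4.
Give Marketing 70 to hit its cap of 70 ; 180 left.
Only 180 left; Facilities takes them to reach 180.

180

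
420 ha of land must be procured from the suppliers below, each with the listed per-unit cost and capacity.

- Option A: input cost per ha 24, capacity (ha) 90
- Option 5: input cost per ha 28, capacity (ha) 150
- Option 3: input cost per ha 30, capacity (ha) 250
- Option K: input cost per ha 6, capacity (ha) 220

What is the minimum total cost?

Cheapest first:
Option K at 6: take all 220 ha → 200 still needed.
Take 90 from Option A at 24 → need 110 more.
Option 5 at 28: take 110 of its 150 → requirement met.
Option 3: unused.
Cost = 220×6 + 90×24 + 110×28 = 6560.

6560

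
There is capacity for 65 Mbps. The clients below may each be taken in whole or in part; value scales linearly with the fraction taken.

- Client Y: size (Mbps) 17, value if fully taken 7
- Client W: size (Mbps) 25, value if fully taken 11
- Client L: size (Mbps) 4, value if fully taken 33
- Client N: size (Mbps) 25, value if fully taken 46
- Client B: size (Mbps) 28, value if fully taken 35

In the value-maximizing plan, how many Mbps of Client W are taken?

Best value per unit of size first: Client L 33/4≈8.25, Client N 46/25≈1.84, Client B 35/28≈1.25, Client W 11/25≈0.44, Client Y 7/17≈0.412.
Take all of Client L (4 Mbps, value 33) ; 61 Mbps left.
Take all of Client N (25 Mbps, value 46) ; 36 Mbps left.
Take all of Client B (28 Mbps, value 35) ; 8 Mbps left.
Fill the last 8 Mbps with part of Client W: 8/25 of it earns 3.52.

8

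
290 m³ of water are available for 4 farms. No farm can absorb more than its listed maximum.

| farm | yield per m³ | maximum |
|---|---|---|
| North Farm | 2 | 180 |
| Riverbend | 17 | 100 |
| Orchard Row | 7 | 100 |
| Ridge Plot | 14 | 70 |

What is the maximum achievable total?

3420

Rank by yield per m³: Riverbend 17 > Ridge Plot 14 > Orchard Row 7 > North Farm 2.
Give Riverbend 100 to hit its cap of 100 — 190 left.
Ridge Plot takes 70 to reach its cap of 70 — 120 left.
Orchard Row: +100 to 100 (cap) — 20 left.
Only 20 left; North Farm takes them to reach 20.
Total = 2×20 + 17×100 + 7×100 + 14×70 = 3420.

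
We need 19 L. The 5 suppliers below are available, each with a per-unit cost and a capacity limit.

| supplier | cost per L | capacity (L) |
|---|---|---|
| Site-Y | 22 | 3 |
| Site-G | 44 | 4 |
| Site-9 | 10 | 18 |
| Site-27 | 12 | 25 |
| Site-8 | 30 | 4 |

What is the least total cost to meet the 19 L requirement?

192

Fill from the cheapest supplier first.
Site-9 at 10: take all 18 L → 1 still needed.
Take 1 from Site-27 at 12 to finish.
Site-Y, Site-8, Site-G: unused.
Cost = 18×10 + 1×12 = 192.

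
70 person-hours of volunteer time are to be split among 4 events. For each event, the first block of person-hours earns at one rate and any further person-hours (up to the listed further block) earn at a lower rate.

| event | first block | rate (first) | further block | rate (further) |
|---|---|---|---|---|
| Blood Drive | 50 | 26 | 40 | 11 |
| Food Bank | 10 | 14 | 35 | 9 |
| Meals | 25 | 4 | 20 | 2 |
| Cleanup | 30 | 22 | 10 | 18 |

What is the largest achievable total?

Treat each block as its own option and order by rate: Blood Drive/T1 26 > Cleanup/T1 22 > Cleanup/T2 18 > Food Bank/T1 14 > Blood Drive/T2 11 > Food Bank/T2 9 > Meals/T1 4 > Meals/T2 2.
Fill Blood Drive T1 block (50 at 26) → 20 left.
Cleanup T1 at 22: only 20 left, fill 20.
Total = 26×50 + 22×20 = 1740.

1740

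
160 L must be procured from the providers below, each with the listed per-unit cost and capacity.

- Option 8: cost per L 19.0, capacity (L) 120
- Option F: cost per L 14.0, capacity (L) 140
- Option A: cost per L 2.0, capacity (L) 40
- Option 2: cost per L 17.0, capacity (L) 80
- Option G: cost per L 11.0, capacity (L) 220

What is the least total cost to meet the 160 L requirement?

1400

Use providers in increasing cost order.
Option A (2.0): use full 40 — 120 L to go.
Option G at 11.0: take 120 of its 220 — requirement met.
Option F, Option 2, Option 8: unused.
Cost = 40×2.0 + 120×11.0 = 1400.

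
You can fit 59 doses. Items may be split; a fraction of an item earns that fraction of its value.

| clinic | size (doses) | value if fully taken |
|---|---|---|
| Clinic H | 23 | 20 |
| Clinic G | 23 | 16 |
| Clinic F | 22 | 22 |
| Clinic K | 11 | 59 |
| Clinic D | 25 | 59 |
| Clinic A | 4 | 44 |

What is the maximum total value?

181

Rank by value-to-size ratio: Clinic A 44/4≈11, Clinic K 59/11≈5.36, Clinic D 59/25≈2.36, Clinic F 22/22≈1, Clinic H 20/23≈0.87, Clinic G 16/23≈0.696.
Take all of Clinic A (4 doses, value 44) — 55 doses left.
Take all of Clinic K (11 doses, value 59) — 44 doses left.
Take all of Clinic D (25 doses, value 59) — 19 doses left.
Only 19 doses remain; take 19/22 of Clinic F for value 22×19/22 = 19.
Total value = 181.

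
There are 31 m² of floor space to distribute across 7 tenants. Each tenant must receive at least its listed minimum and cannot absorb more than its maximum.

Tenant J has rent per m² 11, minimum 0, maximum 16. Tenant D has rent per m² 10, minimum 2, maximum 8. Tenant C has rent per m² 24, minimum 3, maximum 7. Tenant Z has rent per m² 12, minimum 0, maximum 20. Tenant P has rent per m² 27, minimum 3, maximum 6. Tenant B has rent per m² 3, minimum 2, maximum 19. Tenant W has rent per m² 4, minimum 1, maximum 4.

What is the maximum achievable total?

Meeting every minimum uses 0+2+3+0+3+2+1 = 11 m², leaving 20.
Highest rent per m² first: Tenant P 27 > Tenant C 24 > Tenant Z 12 > Tenant J 11 > Tenant D 10 > Tenant W 4 > Tenant B 3.
Tenant P: +3 to 6 (cap) ; 17 left.
Tenant C: +4 to 7 (cap) ; 13 left.
Tenant Z has room for 20 more but only 13 remain, so it gets 13.
Total = 10×2 + 24×7 + 12×13 + 27×6 + 3×2 + 4×1 = 516.

516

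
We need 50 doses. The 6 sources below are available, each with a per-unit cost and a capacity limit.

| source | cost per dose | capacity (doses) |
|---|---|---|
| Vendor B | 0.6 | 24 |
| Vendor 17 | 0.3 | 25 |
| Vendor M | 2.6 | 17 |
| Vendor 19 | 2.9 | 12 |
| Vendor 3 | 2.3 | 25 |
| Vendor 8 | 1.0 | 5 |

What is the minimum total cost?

Cheapest first:
Vendor 17 (0.3): use full 25 — 25 doses to go.
Vendor B at 0.6: take all 24 doses — 1 still needed.
Vendor 8 (1.0): take the remaining 1 — done.
Vendor 3, Vendor M, Vendor 19: unused.
Cost = 25×0.3 + 24×0.6 + 1×1.0 = 22.9.

22.9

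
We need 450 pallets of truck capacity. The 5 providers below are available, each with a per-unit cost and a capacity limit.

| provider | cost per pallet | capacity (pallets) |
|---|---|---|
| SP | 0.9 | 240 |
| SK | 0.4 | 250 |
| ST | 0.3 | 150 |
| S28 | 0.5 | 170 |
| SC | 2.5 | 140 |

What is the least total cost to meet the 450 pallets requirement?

170

Use providers in increasing cost order.
Take 150 from ST at 0.3 → need 300 more.
SK (0.4): use full 250 → 50 pallets to go.
S28 at 0.5: take 50 of its 170 → requirement met.
SP, SC: unused.
Cost = 150×0.3 + 250×0.4 + 50×0.5 = 170.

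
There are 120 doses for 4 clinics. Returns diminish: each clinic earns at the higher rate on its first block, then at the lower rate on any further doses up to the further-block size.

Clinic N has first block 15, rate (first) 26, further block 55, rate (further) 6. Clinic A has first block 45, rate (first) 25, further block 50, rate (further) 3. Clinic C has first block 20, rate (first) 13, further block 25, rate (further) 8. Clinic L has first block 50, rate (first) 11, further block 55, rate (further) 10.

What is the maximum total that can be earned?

Rank every tier by rate: Clinic N/tier1 26 > Clinic A/tier1 25 > Clinic C/tier1 13 > Clinic L/tier1 11 > Clinic L/tier2 10 > Clinic C/tier2 8 > Clinic N/tier2 6 > Clinic A/tier2 3.
Clinic N/tier1 (26): +15 ; 105 left.
Fill Clinic A tier1 block (45 at 25) ; 60 left.
Clinic C/tier1 (13): +20 ; 40 left.
Clinic L tier1 at 11: only 40 left, fill 40.
Total = 26×15 + 25×45 + 13×20 + 11×40 = 2215.

2215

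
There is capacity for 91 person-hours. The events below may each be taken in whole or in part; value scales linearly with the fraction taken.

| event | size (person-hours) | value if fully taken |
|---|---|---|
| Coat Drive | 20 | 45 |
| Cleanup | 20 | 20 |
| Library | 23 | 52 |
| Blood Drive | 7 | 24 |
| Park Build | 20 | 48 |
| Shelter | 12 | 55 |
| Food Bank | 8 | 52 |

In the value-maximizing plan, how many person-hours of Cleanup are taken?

1

Best value per unit of size first: Food Bank 52/8≈6.5, Shelter 55/12≈4.58, Blood Drive 24/7≈3.43, Park Build 48/20≈2.4, Library 52/23≈2.26, Coat Drive 45/20≈2.25, Cleanup 20/20≈1.
Take all of Food Bank (8 person-hours, value 52) → 83 person-hours left.
Take all of Shelter (12 person-hours, value 55) → 71 person-hours left.
Blood Drive: take in full, 7 person-hours for value 24 → 64 left.
All 20 person-hours of Park Build fit (value 48) → 44 remain.
All 23 person-hours of Library fit (value 52) → 21 remain.
Coat Drive: take in full, 20 person-hours for value 45 → 1 left.
Fill the last 1 person-hours with part of Cleanup: 1/20 of it earns 1.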